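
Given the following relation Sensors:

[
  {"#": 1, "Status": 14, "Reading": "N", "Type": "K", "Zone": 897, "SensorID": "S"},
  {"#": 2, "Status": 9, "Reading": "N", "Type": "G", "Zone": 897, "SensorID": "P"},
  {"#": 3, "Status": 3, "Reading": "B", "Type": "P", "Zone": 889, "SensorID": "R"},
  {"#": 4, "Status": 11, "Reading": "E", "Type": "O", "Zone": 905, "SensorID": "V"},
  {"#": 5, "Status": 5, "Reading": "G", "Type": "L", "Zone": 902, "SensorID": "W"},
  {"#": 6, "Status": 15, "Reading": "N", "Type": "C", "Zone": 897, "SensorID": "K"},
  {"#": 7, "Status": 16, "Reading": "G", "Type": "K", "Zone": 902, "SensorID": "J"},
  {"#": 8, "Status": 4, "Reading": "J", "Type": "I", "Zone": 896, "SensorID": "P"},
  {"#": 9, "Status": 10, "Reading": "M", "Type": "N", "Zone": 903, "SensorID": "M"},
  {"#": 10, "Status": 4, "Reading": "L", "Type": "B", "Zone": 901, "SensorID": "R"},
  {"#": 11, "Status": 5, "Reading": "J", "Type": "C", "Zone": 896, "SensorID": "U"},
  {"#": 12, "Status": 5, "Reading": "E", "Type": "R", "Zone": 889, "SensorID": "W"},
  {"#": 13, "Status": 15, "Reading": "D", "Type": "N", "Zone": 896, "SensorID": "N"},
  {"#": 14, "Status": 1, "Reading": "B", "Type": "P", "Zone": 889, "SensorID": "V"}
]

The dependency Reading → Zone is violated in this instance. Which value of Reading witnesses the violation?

Reading=N: rows 1, 2, 6 → Zone = 897, 897, 897 ✓
Reading=B: rows 3, 14 → Zone = 889, 889 ✓
Reading=E: rows 4, 12 → Zone takes values {905, 889} — violation
Reading=G: rows 5, 7 → Zone = 902, 902 ✓
Reading=J: rows 8, 11 → Zone = 896, 896 ✓
Reading=M: row 9 → Zone = 903 ✓
Reading=L: row 10 → Zone = 901 ✓
Reading=D: row 13 → Zone = 896 ✓
The only Reading value with inconsistent Zone is Reading=E.

E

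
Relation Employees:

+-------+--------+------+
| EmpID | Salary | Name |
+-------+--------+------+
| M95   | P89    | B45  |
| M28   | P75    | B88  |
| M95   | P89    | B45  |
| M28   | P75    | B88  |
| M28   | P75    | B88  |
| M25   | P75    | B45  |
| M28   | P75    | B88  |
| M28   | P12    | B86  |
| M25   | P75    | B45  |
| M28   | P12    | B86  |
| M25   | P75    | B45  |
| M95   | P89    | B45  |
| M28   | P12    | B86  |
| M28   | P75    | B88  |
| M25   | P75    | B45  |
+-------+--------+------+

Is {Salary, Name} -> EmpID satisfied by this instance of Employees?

Yes

(Salary=P89, Name=B45): 3 rows → EmpID = M95, M95, M95 ✓
(Salary=P75, Name=B88): 5 rows → EmpID = M28, M28, M28, M28, M28 ✓
(Salary=P75, Name=B45): 4 rows → EmpID = M25, M25, M25, M25 ✓
(Salary=P12, Name=B86): 3 rows → EmpID = M28, M28, M28 ✓
Every {Salary, Name} value is associated with a single EmpID value, so {Salary, Name} -> EmpID holds.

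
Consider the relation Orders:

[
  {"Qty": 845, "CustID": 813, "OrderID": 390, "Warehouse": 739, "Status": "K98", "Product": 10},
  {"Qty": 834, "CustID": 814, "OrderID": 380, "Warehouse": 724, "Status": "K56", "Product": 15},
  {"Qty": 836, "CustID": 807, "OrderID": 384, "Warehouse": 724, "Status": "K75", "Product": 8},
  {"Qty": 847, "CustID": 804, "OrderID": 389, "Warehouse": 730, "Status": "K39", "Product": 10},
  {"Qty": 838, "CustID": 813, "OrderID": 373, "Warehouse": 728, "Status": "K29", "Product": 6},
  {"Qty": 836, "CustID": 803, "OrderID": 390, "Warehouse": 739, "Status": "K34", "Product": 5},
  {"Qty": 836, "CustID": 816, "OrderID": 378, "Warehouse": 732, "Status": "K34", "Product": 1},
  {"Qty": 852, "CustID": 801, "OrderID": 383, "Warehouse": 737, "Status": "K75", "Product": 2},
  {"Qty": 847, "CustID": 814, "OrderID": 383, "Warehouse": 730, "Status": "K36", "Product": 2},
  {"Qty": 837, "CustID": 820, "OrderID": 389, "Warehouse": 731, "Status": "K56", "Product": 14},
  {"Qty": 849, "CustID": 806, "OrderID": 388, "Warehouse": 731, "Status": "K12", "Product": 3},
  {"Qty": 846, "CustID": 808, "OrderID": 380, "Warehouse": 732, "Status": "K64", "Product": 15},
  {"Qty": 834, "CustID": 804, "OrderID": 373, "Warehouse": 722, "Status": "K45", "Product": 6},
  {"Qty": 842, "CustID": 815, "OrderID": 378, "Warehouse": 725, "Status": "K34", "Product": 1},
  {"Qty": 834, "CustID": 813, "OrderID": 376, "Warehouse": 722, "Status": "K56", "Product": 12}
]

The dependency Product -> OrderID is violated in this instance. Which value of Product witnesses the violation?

Product=10: 2 rows → OrderID takes values {390, 389} — violation
Product=15: 2 rows → OrderID = 380, 380 ✓
Product=8: 1 row → OrderID = 384 ✓
Product=6: 2 rows → OrderID = 373, 373 ✓
Product=5: 1 row → OrderID = 390 ✓
Product=1: 2 rows → OrderID = 378, 378 ✓
Product=2: 2 rows → OrderID = 383, 383 ✓
Product=14: 1 row → OrderID = 389 ✓
Product=3: 1 row → OrderID = 388 ✓
Product=12: 1 row → OrderID = 376 ✓
The only Product value with inconsistent OrderID is Product=10.

10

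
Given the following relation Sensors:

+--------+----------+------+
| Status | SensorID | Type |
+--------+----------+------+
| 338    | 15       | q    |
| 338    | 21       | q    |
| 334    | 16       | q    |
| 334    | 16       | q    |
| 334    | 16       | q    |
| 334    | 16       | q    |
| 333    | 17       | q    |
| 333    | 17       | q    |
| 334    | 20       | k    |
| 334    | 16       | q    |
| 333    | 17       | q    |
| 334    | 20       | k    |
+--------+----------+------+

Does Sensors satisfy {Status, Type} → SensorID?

(Status=338, Type=q): 2 rows → SensorID takes values {15, 21} — violation
(Status=334, Type=q): 5 rows → SensorID = 16, 16, 16, 16, 16 ✓
(Status=333, Type=q): 3 rows → SensorID = 17, 17, 17 ✓
(Status=334, Type=k): 2 rows → SensorID = 20, 20 ✓
Two rows agree on {Status, Type} but differ on SensorID, so {Status, Type} → SensorID does not hold.

No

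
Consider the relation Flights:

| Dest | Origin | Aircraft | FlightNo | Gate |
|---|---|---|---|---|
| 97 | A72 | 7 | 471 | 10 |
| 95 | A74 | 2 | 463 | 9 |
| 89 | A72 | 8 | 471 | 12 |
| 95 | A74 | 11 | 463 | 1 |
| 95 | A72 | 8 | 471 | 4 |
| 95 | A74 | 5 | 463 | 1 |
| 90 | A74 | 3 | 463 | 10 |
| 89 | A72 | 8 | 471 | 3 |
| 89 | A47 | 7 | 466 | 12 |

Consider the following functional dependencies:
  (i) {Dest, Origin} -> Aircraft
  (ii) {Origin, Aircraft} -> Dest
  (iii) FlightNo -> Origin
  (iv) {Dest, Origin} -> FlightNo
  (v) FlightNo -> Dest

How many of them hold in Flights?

2

(i) {Dest, Origin} -> Aircraft: (Dest=95, Origin=A74): 3 rows → Aircraft takes values {2, 11, 5} — violation — fails.
(ii) {Origin, Aircraft} -> Dest: (Origin=A72, Aircraft=8): 3 rows → Dest takes values {89, 95} — violation — fails.
(iii) FlightNo -> Origin: every LHS value maps to a single RHS value — holds.
(iv) {Dest, Origin} -> FlightNo: every LHS value maps to a single RHS value — holds.
(v) FlightNo -> Dest: FlightNo=471: 4 rows → Dest takes values {97, 89, 95} — violation; FlightNo=463: 4 rows → Dest takes values {95, 90} — violation — fails.
2 of the 5 dependencies hold.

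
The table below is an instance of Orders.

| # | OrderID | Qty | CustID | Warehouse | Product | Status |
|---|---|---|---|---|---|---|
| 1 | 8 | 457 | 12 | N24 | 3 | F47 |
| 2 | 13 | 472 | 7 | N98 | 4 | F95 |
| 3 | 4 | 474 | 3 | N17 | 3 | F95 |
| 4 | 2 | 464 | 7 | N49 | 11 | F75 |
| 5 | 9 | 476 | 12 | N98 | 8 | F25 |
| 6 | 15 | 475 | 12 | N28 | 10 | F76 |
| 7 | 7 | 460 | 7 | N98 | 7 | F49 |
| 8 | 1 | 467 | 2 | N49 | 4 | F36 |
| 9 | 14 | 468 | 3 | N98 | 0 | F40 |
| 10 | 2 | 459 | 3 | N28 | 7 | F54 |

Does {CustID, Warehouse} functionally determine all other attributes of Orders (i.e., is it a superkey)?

No

Rows 2 and 7 have the same {CustID, Warehouse} value (CustID=7, Warehouse=N98) but are distinct tuples, so {CustID, Warehouse} does not determine every attribute — not a superkey.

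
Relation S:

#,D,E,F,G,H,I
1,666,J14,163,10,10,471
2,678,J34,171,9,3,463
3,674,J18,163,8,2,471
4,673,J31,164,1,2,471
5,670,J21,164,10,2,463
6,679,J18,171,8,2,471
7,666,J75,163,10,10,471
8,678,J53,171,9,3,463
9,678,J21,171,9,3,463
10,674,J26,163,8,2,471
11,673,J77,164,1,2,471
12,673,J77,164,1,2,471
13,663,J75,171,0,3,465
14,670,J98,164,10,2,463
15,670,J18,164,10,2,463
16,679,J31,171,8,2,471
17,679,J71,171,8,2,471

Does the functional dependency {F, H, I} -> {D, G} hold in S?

(F=163, H=10, I=471): rows 1, 7 → {D,G} = (666, 10), (666, 10) ✓
(F=171, H=3, I=463): rows 2, 8, 9 → {D,G} = (678, 9), (678, 9), (678, 9) ✓
(F=163, H=2, I=471): rows 3, 10 → {D,G} = (674, 8), (674, 8) ✓
(F=164, H=2, I=471): rows 4, 11, 12 → {D,G} = (673, 1), (673, 1), (673, 1) ✓
(F=164, H=2, I=463): rows 5, 14, 15 → {D,G} = (670, 10), (670, 10), (670, 10) ✓
(F=171, H=2, I=471): rows 6, 16, 17 → {D,G} = (679, 8), (679, 8), (679, 8) ✓
(F=171, H=3, I=465): row 13 → {D,G} = (663, 0) ✓
Every {F, H, I} value is associated with a single {D, G} value, so {F, H, I} -> {D, G} holds.

Yes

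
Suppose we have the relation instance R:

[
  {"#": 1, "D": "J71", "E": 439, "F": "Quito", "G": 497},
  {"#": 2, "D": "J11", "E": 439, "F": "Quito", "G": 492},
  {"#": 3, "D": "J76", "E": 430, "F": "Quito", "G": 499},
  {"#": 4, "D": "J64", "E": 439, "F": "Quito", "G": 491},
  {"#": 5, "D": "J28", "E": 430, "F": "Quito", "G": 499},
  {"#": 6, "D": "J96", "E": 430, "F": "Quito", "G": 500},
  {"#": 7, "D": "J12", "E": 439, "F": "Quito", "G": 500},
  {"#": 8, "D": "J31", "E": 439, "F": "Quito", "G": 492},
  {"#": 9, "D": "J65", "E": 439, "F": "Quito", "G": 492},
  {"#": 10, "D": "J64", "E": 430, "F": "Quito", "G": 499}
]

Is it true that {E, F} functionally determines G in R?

No

(E=439, F=Quito): rows 1, 2, 4, 7, 8, 9 → G takes values {497, 492, 491, 500} — violation
(E=430, F=Quito): rows 3, 5, 6, 10 → G takes values {499, 500} — violation
Two rows agree on {E, F} but differ on G, so {E, F} -> G does not hold.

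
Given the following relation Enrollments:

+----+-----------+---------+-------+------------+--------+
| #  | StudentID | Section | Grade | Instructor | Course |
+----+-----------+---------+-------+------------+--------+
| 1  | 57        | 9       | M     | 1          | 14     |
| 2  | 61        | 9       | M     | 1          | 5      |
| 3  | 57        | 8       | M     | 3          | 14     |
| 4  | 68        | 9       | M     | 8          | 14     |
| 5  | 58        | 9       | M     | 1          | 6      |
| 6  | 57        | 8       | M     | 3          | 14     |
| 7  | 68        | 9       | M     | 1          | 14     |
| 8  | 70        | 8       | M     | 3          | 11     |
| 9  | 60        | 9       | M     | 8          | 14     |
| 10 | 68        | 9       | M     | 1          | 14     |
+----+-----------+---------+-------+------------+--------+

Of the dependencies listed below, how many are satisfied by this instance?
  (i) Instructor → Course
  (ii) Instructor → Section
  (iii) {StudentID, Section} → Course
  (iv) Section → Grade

(i) Instructor → Course: Instructor=1: rows 1, 2, 5, 7, 10 → Course takes values {14, 5, 6} — violation; Instructor=3: rows 3, 6, 8 → Course takes values {14, 11} — violation — fails.
(ii) Instructor → Section: every LHS value maps to a single RHS value — holds.
(iii) {StudentID, Section} → Course: every LHS value maps to a single RHS value — holds.
(iv) Section → Grade: every LHS value maps to a single RHS value — holds.
3 of the 4 dependencies hold.

3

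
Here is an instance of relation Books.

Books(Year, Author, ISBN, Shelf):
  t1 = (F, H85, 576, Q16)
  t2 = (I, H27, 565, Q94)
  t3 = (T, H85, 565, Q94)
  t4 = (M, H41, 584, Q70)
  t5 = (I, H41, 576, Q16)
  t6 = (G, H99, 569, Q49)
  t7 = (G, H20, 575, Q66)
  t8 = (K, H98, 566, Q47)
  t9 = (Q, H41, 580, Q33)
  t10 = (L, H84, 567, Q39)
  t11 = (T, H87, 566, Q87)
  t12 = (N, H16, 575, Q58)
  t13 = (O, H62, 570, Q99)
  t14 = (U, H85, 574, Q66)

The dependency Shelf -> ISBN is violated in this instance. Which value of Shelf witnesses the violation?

Shelf=Q16: rows 1, 5 → ISBN = 576, 576 ✓
Shelf=Q94: rows 2, 3 → ISBN = 565, 565 ✓
Shelf=Q70: row 4 → ISBN = 584 ✓
Shelf=Q49: row 6 → ISBN = 569 ✓
Shelf=Q66: rows 7, 14 → ISBN takes values {575, 574} — violation
Shelf=Q47: row 8 → ISBN = 566 ✓
Shelf=Q33: row 9 → ISBN = 580 ✓
Shelf=Q39: row 10 → ISBN = 567 ✓
Shelf=Q87: row 11 → ISBN = 566 ✓
Shelf=Q58: row 12 → ISBN = 575 ✓
Shelf=Q99: row 13 → ISBN = 570 ✓
The only Shelf value with inconsistent ISBN is Shelf=Q66.

Q66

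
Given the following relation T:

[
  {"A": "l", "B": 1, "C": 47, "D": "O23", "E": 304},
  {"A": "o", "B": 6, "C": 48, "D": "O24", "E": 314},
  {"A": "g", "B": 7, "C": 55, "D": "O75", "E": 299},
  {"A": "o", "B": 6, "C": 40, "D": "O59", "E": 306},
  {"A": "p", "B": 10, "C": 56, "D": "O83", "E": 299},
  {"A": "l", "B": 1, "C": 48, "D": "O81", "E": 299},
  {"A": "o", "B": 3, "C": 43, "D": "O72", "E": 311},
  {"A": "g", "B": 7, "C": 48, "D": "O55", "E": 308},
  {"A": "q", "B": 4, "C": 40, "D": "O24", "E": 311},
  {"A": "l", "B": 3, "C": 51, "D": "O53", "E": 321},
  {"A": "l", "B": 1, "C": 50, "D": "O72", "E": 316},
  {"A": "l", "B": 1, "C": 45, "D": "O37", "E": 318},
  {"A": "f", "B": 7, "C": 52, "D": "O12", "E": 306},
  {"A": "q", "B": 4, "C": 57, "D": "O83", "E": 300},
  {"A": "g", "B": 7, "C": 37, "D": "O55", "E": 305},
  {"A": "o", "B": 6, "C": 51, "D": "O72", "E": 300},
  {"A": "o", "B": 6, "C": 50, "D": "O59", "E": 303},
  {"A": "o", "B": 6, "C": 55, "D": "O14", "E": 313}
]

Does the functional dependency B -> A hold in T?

B=1: 4 rows → A = l, l, l, l ✓
B=6: 5 rows → A = o, o, o, o, o ✓
B=7: 4 rows → A takes values {g, f} — violation
B=10: 1 row → A = p ✓
B=3: 2 rows → A takes values {o, l} — violation
B=4: 2 rows → A = q, q ✓
Two rows agree on B but differ on A, so B -> A does not hold.

No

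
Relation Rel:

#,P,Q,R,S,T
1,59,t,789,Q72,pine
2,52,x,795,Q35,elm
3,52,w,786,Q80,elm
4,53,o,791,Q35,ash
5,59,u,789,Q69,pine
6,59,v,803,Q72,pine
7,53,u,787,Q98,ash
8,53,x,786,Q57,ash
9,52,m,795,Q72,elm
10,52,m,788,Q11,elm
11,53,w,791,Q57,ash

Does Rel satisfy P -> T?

Yes

P=59: rows 1, 5, 6 → T = pine, pine, pine ✓
P=52: rows 2, 3, 9, 10 → T = elm, elm, elm, elm ✓
P=53: rows 4, 7, 8, 11 → T = ash, ash, ash, ash ✓
Every P value is associated with a single T value, so P -> T holds.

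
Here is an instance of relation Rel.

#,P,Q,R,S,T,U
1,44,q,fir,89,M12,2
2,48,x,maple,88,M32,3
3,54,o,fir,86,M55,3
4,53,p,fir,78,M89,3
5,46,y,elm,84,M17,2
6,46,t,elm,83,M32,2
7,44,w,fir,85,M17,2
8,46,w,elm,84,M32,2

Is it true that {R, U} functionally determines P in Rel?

(R=fir, U=2): rows 1, 7 → P = 44, 44 ✓
(R=maple, U=3): row 2 → P = 48 ✓
(R=fir, U=3): rows 3, 4 → P takes values {54, 53} — violation
(R=elm, U=2): rows 5, 6, 8 → P = 46, 46, 46 ✓
Two rows agree on {R, U} but differ on P, so {R, U} -> P does not hold.

No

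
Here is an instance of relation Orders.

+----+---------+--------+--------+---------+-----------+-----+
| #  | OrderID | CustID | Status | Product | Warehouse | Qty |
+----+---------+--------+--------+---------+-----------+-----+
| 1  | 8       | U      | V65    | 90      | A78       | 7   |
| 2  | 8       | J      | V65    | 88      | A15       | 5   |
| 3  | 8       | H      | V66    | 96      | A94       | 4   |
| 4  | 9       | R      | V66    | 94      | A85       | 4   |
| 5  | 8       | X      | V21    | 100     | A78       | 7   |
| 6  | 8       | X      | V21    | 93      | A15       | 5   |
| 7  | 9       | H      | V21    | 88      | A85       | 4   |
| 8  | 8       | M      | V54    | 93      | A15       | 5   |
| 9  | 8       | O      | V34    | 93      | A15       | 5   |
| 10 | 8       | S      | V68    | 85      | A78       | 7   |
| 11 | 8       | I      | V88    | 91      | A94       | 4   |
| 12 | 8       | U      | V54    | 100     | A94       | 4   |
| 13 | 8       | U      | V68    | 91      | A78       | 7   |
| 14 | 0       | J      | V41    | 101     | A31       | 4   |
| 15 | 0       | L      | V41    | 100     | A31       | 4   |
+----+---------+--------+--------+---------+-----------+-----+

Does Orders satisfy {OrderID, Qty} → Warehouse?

Yes

(OrderID=8, Qty=7): rows 1, 5, 10, 13 → Warehouse = A78, A78, A78, A78 ✓
(OrderID=8, Qty=5): rows 2, 6, 8, 9 → Warehouse = A15, A15, A15, A15 ✓
(OrderID=8, Qty=4): rows 3, 11, 12 → Warehouse = A94, A94, A94 ✓
(OrderID=9, Qty=4): rows 4, 7 → Warehouse = A85, A85 ✓
(OrderID=0, Qty=4): rows 14, 15 → Warehouse = A31, A31 ✓
Every {OrderID, Qty} value is associated with a single Warehouse value, so {OrderID, Qty} → Warehouse holds.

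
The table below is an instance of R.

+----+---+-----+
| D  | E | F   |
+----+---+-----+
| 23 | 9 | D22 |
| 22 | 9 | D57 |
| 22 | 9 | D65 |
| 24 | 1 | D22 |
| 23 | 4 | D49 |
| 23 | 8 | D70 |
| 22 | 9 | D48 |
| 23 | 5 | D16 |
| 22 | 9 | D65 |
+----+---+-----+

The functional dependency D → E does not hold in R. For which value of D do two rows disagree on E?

D=23: 4 rows → E takes values {9, 4, 8, 5} — violation
D=22: 4 rows → E = 9, 9, 9, 9 ✓
D=24: 1 row → E = 1 ✓
The only D value with inconsistent E is D=23.

23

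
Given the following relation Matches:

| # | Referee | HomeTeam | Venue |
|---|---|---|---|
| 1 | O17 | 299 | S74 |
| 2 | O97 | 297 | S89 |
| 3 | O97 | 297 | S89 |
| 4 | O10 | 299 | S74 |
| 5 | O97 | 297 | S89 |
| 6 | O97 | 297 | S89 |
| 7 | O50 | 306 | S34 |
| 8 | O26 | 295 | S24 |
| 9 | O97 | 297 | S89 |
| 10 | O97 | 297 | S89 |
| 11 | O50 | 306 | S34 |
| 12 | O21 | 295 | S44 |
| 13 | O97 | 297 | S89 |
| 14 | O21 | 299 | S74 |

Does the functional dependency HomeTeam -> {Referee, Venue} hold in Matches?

HomeTeam=299: rows 1, 4, 14 → {Referee,Venue} takes values {(O17, S74), (O10, S74), (O21, S74)} — violation
HomeTeam=297: rows 2, 3, 5, 6, 9, 10, 13 → {Referee,Venue} = (O97, S89), (O97, S89), (O97, S89), (O97, S89), (O97, S89), (O97, S89), (O97, S89) ✓
HomeTeam=306: rows 7, 11 → {Referee,Venue} = (O50, S34), (O50, S34) ✓
HomeTeam=295: rows 8, 12 → {Referee,Venue} takes values {(O26, S24), (O21, S44)} — violation
Two rows agree on HomeTeam but differ on {Referee, Venue}, so HomeTeam -> {Referee, Venue} does not hold.

No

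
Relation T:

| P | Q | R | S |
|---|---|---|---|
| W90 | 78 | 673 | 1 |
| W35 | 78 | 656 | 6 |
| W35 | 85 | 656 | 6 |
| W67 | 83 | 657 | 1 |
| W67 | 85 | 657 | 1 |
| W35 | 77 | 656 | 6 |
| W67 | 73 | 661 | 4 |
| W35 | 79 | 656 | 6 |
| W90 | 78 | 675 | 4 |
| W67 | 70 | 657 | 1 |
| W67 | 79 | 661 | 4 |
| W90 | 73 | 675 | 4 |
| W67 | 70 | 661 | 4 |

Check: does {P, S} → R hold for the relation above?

(P=W90, S=1): 1 row → R = 673 ✓
(P=W35, S=6): 4 rows → R = 656, 656, 656, 656 ✓
(P=W67, S=1): 3 rows → R = 657, 657, 657 ✓
(P=W67, S=4): 3 rows → R = 661, 661, 661 ✓
(P=W90, S=4): 2 rows → R = 675, 675 ✓
Every {P, S} value is associated with a single R value, so {P, S} → R holds.

Yes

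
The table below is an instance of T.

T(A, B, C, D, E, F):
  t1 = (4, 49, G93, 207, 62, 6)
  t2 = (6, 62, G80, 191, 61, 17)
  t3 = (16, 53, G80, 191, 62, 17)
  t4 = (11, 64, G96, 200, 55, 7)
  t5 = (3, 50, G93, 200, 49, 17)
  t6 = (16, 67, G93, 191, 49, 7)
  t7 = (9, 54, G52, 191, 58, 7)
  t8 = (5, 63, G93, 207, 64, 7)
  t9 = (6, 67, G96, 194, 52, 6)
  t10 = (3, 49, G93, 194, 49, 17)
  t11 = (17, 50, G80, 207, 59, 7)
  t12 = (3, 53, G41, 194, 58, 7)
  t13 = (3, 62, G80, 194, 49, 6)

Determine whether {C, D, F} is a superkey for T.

No

Rows 2 and 3 have the same {C, D, F} value (C=G80, D=191, F=17) but are distinct tuples, so {C, D, F} does not determine every attribute — not a superkey.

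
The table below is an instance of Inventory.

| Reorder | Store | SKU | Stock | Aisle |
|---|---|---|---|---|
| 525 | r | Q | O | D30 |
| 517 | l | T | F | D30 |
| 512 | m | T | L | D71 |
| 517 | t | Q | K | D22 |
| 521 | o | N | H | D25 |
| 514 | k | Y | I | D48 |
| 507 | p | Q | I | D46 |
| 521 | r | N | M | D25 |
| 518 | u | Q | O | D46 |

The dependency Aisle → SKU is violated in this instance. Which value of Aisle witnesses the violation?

Aisle=D30: 2 rows → SKU takes values {Q, T} — violation
Aisle=D71: 1 row → SKU = T ✓
Aisle=D22: 1 row → SKU = Q ✓
Aisle=D25: 2 rows → SKU = N, N ✓
Aisle=D48: 1 row → SKU = Y ✓
Aisle=D46: 2 rows → SKU = Q, Q ✓
The only Aisle value with inconsistent SKU is Aisle=D30.

D30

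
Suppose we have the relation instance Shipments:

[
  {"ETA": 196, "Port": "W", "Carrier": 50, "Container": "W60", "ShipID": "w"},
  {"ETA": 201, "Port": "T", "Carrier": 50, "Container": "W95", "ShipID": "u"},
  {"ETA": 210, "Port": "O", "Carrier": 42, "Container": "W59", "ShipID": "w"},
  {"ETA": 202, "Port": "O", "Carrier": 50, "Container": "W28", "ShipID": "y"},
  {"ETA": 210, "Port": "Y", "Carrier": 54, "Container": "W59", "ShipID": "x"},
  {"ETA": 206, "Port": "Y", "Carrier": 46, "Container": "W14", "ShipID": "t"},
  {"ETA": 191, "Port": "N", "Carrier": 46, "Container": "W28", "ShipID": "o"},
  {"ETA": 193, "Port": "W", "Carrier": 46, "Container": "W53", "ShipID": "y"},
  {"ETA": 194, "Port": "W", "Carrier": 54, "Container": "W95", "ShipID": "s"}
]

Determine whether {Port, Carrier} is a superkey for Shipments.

All 9 rows have distinct {Port, Carrier} values, so {Port, Carrier} → (all attributes) holds and {Port, Carrier} is a superkey.

Yes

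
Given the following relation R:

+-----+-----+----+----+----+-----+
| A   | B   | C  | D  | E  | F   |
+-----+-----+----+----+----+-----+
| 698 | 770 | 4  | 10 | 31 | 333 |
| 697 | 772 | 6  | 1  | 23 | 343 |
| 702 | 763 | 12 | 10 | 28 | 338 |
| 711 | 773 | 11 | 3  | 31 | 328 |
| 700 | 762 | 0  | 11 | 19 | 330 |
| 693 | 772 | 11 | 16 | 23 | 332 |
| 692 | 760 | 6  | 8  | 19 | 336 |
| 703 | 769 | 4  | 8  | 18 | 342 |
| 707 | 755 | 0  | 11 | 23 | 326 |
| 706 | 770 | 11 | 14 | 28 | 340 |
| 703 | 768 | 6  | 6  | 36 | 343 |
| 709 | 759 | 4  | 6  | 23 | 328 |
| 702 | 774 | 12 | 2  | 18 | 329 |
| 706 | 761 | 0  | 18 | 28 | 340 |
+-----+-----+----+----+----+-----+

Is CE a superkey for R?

Yes

All 14 rows have distinct CE values, so CE → (all attributes) holds and CE is a superkey.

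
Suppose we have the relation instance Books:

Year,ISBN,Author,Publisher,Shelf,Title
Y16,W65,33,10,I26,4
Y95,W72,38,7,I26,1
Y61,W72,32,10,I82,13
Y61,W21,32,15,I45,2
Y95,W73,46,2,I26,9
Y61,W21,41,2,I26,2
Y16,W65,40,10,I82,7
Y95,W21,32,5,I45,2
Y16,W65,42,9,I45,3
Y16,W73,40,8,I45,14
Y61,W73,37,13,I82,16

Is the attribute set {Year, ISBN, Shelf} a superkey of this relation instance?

All 11 rows have distinct {Year, ISBN, Shelf} values, so {Year, ISBN, Shelf} → (all attributes) holds and {Year, ISBN, Shelf} is a superkey.

Yes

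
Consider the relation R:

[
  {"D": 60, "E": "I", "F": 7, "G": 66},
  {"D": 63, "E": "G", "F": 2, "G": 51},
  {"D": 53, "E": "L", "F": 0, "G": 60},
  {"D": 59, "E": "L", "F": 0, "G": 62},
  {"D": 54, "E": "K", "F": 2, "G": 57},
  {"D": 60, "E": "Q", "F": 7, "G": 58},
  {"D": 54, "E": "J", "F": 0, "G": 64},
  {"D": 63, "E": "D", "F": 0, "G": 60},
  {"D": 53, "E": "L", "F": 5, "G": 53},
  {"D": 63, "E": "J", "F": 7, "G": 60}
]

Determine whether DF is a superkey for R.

No

Two distinct rows share (D=60, F=7), so DF does not determine every attribute — not a superkey.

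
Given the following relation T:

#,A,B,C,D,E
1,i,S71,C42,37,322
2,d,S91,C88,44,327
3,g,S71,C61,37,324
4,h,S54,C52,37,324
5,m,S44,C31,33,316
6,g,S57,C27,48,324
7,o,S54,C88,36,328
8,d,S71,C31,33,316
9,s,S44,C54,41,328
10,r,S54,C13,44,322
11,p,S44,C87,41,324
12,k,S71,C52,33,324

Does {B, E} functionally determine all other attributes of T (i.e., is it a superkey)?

Rows 3 and 12 have the same {B, E} value (B=S71, E=324) but are distinct tuples, so {B, E} does not determine every attribute — not a superkey.

No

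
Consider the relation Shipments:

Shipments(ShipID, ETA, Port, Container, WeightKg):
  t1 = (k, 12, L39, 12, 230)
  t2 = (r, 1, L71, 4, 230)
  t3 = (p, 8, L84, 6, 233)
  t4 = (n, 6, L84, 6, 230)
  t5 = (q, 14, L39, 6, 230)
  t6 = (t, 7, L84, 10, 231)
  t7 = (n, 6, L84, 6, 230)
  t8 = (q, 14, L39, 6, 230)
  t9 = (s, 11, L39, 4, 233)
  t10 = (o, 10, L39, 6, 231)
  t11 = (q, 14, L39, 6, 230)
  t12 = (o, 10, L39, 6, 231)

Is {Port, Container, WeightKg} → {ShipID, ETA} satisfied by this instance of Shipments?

Yes

(Port=L39, Container=12, WeightKg=230): row 1 → {ShipID,ETA} = (k, 12) ✓
(Port=L71, Container=4, WeightKg=230): row 2 → {ShipID,ETA} = (r, 1) ✓
(Port=L84, Container=6, WeightKg=233): row 3 → {ShipID,ETA} = (p, 8) ✓
(Port=L84, Container=6, WeightKg=230): rows 4, 7 → {ShipID,ETA} = (n, 6), (n, 6) ✓
(Port=L39, Container=6, WeightKg=230): rows 5, 8, 11 → {ShipID,ETA} = (q, 14), (q, 14), (q, 14) ✓
(Port=L84, Container=10, WeightKg=231): row 6 → {ShipID,ETA} = (t, 7) ✓
(Port=L39, Container=4, WeightKg=233): row 9 → {ShipID,ETA} = (s, 11) ✓
(Port=L39, Container=6, WeightKg=231): rows 10, 12 → {ShipID,ETA} = (o, 10), (o, 10) ✓
Every {Port, Container, WeightKg} value is associated with a single {ShipID, ETA} value, so {Port, Container, WeightKg} → {ShipID, ETA} holds.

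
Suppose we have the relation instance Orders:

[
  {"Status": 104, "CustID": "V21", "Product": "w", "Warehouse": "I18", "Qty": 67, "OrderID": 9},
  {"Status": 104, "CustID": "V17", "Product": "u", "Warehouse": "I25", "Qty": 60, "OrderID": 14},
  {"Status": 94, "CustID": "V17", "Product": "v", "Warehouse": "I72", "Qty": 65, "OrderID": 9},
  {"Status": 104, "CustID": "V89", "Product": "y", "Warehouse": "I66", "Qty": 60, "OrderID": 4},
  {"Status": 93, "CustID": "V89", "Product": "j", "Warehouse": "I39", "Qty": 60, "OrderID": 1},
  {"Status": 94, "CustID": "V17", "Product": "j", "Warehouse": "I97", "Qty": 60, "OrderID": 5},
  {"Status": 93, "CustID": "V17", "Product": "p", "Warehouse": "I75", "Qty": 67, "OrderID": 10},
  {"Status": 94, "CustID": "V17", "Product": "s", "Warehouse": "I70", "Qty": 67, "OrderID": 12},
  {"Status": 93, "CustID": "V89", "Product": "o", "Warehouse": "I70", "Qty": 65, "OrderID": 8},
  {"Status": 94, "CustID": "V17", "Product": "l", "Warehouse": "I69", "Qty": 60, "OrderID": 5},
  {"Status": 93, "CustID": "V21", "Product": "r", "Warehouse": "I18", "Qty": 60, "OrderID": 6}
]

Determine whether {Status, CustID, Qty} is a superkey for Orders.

No

Two distinct rows share (Status=94, CustID=V17, Qty=60), so {Status, CustID, Qty} does not determine every attribute — not a superkey.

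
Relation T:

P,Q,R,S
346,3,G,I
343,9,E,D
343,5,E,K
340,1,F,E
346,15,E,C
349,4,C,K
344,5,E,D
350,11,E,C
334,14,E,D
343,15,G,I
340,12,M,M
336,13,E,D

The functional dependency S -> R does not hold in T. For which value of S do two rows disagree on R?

K

S=I: 2 rows → R = G, G ✓
S=D: 4 rows → R = E, E, E, E ✓
S=K: 2 rows → R takes values {E, C} — violation
S=E: 1 row → R = F ✓
S=C: 2 rows → R = E, E ✓
S=M: 1 row → R = M ✓
The only S value with inconsistent R is S=K.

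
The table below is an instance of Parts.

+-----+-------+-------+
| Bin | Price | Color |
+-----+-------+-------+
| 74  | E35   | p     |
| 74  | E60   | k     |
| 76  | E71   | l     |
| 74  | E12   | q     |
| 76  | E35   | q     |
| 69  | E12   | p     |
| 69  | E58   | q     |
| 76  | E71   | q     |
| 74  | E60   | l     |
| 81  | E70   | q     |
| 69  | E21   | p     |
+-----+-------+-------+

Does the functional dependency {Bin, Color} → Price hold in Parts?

(Bin=74, Color=p): 1 row → Price = E35 ✓
(Bin=74, Color=k): 1 row → Price = E60 ✓
(Bin=76, Color=l): 1 row → Price = E71 ✓
(Bin=74, Color=q): 1 row → Price = E12 ✓
(Bin=76, Color=q): 2 rows → Price takes values {E35, E71} — violation
(Bin=69, Color=p): 2 rows → Price takes values {E12, E21} — violation
(Bin=69, Color=q): 1 row → Price = E58 ✓
(Bin=74, Color=l): 1 row → Price = E60 ✓
(Bin=81, Color=q): 1 row → Price = E70 ✓
Two rows agree on {Bin, Color} but differ on Price, so {Bin, Color} → Price does not hold.

No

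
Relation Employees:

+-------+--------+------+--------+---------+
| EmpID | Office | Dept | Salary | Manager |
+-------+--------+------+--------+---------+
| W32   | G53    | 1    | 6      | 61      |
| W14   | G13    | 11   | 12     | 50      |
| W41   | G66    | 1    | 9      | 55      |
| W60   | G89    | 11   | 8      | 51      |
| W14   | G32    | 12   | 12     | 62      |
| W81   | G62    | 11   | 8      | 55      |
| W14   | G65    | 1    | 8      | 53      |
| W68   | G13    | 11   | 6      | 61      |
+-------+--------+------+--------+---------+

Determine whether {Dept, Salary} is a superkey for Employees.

Two distinct rows share (Dept=11, Salary=8), so {Dept, Salary} does not determine every attribute — not a superkey.

No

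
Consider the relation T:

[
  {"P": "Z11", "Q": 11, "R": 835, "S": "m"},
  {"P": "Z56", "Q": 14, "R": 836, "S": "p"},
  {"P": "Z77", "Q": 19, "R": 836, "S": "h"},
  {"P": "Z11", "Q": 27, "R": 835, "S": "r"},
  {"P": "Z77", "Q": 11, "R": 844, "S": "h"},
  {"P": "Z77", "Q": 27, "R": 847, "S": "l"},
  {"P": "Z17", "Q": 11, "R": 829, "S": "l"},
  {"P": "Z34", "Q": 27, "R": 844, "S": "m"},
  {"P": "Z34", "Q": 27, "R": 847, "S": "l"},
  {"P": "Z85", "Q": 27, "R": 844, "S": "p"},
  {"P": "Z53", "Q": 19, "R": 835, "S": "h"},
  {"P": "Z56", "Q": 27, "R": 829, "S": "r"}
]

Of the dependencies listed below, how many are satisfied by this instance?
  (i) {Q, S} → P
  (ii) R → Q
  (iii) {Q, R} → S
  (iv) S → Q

(i) {Q, S} → P: (Q=19, S=h): 2 rows → P takes values {Z77, Z53} — violation; (Q=27, S=r): 2 rows → P takes values {Z11, Z56} — violation; (Q=27, S=l): 2 rows → P takes values {Z77, Z34} — violation — fails.
(ii) R → Q: R=835: 3 rows → Q takes values {11, 27, 19} — violation; R=836: 2 rows → Q takes values {14, 19} — violation; R=844: 3 rows → Q takes values {11, 27} — violation; R=829: 2 rows → Q takes values {11, 27} — violation — fails.
(iii) {Q, R} → S: (Q=27, R=844): 2 rows → S takes values {m, p} — violation — fails.
(iv) S → Q: S=m: 2 rows → Q takes values {11, 27} — violation; S=p: 2 rows → Q takes values {14, 27} — violation; S=h: 3 rows → Q takes values {19, 11} — violation; S=l: 3 rows → Q takes values {27, 11} — violation — fails.
None of the 4 dependencies hold.

0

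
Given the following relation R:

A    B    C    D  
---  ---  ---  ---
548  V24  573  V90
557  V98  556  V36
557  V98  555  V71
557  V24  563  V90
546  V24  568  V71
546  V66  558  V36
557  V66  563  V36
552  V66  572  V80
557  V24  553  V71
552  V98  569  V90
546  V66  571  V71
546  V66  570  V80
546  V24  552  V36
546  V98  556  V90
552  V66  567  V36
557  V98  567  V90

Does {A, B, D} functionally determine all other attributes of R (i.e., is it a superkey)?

Yes

All 16 rows have distinct {A, B, D} values, so {A, B, D} → (all attributes) holds and {A, B, D} is a superkey.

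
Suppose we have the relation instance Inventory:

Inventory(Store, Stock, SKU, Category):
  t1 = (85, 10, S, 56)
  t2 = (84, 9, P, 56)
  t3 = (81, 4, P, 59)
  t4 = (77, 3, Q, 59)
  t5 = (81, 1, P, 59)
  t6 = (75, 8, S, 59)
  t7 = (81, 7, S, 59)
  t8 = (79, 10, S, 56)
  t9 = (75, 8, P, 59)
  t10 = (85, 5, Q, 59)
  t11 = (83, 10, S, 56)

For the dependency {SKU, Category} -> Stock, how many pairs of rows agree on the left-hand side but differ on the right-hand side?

(SKU=S, Category=56): all 3 rows agree on Stock — 0 pairs.
(SKU=P, Category=59): violating pairs (3,5), (3,9), (5,9) — 3 pairs.
(SKU=Q, Category=59): violating pairs (4,10) — 1 pair.
(SKU=S, Category=59): violating pairs (6,7) — 1 pair.

5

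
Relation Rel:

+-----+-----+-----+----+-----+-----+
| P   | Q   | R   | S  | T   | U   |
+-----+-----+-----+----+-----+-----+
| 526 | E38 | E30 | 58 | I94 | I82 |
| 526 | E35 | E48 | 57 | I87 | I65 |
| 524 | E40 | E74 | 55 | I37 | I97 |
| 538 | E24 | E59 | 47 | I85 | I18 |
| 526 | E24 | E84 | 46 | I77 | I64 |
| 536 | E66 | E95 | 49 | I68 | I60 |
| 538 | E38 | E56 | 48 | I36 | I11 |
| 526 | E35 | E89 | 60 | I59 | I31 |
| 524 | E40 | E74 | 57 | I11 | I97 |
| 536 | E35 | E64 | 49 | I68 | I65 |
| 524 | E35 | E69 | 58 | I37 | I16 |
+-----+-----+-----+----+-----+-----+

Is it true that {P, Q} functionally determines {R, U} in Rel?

No

(P=526, Q=E38): 1 row → {R,U} = (E30, I82) ✓
(P=526, Q=E35): 2 rows → {R,U} takes values {(E48, I65), (E89, I31)} — violation
(P=524, Q=E40): 2 rows → {R,U} = (E74, I97), (E74, I97) ✓
(P=538, Q=E24): 1 row → {R,U} = (E59, I18) ✓
(P=526, Q=E24): 1 row → {R,U} = (E84, I64) ✓
(P=536, Q=E66): 1 row → {R,U} = (E95, I60) ✓
(P=538, Q=E38): 1 row → {R,U} = (E56, I11) ✓
(P=536, Q=E35): 1 row → {R,U} = (E64, I65) ✓
(P=524, Q=E35): 1 row → {R,U} = (E69, I16) ✓
Two rows agree on {P, Q} but differ on {R, U}, so {P, Q} → {R, U} does not hold.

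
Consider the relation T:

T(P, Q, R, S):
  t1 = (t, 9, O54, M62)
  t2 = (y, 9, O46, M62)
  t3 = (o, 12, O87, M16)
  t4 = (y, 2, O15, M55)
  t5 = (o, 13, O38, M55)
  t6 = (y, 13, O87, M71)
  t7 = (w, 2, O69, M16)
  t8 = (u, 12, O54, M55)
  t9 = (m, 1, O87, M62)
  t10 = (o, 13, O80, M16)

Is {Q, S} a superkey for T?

Rows 1 and 2 have the same {Q, S} value (Q=9, S=M62) but are distinct tuples, so {Q, S} does not determine every attribute — not a superkey.

No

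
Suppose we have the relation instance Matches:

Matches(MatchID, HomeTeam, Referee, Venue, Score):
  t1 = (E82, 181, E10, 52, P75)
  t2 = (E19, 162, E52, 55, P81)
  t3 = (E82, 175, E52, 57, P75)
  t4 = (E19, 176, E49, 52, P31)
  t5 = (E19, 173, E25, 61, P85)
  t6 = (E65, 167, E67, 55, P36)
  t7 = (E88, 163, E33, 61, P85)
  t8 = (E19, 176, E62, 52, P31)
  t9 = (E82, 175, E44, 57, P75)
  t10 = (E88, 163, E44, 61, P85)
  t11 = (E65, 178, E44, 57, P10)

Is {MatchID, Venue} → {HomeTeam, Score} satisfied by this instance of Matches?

Yes

(MatchID=E82, Venue=52): row 1 → {HomeTeam,Score} = (181, P75) ✓
(MatchID=E19, Venue=55): row 2 → {HomeTeam,Score} = (162, P81) ✓
(MatchID=E82, Venue=57): rows 3, 9 → {HomeTeam,Score} = (175, P75), (175, P75) ✓
(MatchID=E19, Venue=52): rows 4, 8 → {HomeTeam,Score} = (176, P31), (176, P31) ✓
(MatchID=E19, Venue=61): row 5 → {HomeTeam,Score} = (173, P85) ✓
(MatchID=E65, Venue=55): row 6 → {HomeTeam,Score} = (167, P36) ✓
(MatchID=E88, Venue=61): rows 7, 10 → {HomeTeam,Score} = (163, P85), (163, P85) ✓
(MatchID=E65, Venue=57): row 11 → {HomeTeam,Score} = (178, P10) ✓
Every {MatchID, Venue} value is associated with a single {HomeTeam, Score} value, so {MatchID, Venue} → {HomeTeam, Score} holds.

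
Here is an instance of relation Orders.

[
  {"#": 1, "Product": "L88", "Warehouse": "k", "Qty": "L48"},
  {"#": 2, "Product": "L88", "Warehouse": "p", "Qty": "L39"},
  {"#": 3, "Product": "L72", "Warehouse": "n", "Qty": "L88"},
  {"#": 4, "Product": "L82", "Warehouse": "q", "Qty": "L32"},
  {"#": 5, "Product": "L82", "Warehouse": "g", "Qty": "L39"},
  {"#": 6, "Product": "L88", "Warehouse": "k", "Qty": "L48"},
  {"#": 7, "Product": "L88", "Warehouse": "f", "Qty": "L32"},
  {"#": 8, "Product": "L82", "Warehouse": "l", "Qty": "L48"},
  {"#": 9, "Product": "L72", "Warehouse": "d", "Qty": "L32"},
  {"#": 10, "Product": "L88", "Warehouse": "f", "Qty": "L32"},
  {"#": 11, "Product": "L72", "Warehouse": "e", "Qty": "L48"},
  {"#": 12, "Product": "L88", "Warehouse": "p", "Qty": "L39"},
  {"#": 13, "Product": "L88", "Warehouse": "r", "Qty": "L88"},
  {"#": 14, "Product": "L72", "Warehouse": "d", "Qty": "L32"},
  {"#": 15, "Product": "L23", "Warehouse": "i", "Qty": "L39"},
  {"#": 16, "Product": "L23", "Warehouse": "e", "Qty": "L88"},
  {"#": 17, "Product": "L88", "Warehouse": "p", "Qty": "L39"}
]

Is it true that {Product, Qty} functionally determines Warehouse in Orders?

Yes

(Product=L88, Qty=L48): rows 1, 6 → Warehouse = k, k ✓
(Product=L88, Qty=L39): rows 2, 12, 17 → Warehouse = p, p, p ✓
(Product=L72, Qty=L88): row 3 → Warehouse = n ✓
(Product=L82, Qty=L32): row 4 → Warehouse = q ✓
(Product=L82, Qty=L39): row 5 → Warehouse = g ✓
(Product=L88, Qty=L32): rows 7, 10 → Warehouse = f, f ✓
(Product=L82, Qty=L48): row 8 → Warehouse = l ✓
(Product=L72, Qty=L32): rows 9, 14 → Warehouse = d, d ✓
(Product=L72, Qty=L48): row 11 → Warehouse = e ✓
(Product=L88, Qty=L88): row 13 → Warehouse = r ✓
(Product=L23, Qty=L39): row 15 → Warehouse = i ✓
(Product=L23, Qty=L88): row 16 → Warehouse = e ✓
Every {Product, Qty} value is associated with a single Warehouse value, so {Product, Qty} -> Warehouse holds.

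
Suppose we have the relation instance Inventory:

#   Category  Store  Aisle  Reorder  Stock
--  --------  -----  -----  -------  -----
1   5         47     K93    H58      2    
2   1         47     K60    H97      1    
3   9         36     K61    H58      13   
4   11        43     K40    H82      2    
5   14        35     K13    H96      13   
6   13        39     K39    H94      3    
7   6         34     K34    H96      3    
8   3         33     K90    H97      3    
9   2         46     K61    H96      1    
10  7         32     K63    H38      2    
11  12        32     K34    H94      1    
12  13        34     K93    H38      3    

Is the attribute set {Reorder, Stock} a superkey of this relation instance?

All 12 rows have distinct {Reorder, Stock} values, so {Reorder, Stock} → (all attributes) holds and {Reorder, Stock} is a superkey.

Yes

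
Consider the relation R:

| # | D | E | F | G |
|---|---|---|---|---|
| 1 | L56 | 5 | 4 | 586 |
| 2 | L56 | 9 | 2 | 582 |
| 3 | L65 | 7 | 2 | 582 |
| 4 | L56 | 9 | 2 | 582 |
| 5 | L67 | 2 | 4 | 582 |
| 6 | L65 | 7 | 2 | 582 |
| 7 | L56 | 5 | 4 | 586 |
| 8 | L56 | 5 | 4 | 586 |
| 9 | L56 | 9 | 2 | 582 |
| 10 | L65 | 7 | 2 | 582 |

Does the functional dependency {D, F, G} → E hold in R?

(D=L56, F=4, G=586): rows 1, 7, 8 → E = 5, 5, 5 ✓
(D=L56, F=2, G=582): rows 2, 4, 9 → E = 9, 9, 9 ✓
(D=L65, F=2, G=582): rows 3, 6, 10 → E = 7, 7, 7 ✓
(D=L67, F=4, G=582): row 5 → E = 2 ✓
Every {D, F, G} value is associated with a single E value, so {D, F, G} → E holds.

Yes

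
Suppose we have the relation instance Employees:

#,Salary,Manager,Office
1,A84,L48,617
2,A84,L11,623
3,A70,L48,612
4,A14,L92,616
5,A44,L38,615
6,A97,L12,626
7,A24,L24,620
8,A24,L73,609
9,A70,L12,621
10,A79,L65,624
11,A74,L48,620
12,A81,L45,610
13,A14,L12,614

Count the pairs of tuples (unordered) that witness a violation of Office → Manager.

Office=620: violating pairs (7,11) — 1 pair.

1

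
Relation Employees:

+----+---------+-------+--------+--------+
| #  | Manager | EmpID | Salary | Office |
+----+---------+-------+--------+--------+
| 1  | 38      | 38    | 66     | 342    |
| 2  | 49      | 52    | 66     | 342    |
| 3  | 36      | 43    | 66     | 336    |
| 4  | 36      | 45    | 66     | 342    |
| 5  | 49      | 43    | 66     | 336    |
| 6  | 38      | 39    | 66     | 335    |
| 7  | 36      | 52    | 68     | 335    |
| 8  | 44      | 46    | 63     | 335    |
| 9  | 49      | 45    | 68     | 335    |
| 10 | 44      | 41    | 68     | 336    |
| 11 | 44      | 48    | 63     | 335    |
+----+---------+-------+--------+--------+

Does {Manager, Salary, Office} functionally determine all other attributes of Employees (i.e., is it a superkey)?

Rows 8 and 11 have the same {Manager, Salary, Office} value (Manager=44, Salary=63, Office=335) but are distinct tuples, so {Manager, Salary, Office} does not determine every attribute — not a superkey.

No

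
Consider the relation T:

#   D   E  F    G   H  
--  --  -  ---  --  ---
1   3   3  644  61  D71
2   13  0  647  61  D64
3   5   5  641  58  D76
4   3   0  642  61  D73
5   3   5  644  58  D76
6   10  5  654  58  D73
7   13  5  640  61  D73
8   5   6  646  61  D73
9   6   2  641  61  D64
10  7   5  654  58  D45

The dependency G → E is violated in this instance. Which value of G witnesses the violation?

61

G=61: rows 1, 2, 4, 7, 8, 9 → E takes values {3, 0, 5, 6, 2} — violation
G=58: rows 3, 5, 6, 10 → E = 5, 5, 5, 5 ✓
The only G value with inconsistent E is G=61.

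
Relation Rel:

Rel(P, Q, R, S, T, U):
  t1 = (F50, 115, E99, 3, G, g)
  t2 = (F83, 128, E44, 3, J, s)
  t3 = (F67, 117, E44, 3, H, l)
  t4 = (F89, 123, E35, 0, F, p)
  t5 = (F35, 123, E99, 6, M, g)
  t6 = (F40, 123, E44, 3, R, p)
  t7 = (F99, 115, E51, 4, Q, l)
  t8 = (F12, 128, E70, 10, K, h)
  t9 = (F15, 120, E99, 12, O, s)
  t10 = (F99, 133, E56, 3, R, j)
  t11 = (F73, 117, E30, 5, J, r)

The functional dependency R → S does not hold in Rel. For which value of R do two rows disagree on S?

E99

R=E99: rows 1, 5, 9 → S takes values {3, 6, 12} — violation
R=E44: rows 2, 3, 6 → S = 3, 3, 3 ✓
R=E35: row 4 → S = 0 ✓
R=E51: row 7 → S = 4 ✓
R=E70: row 8 → S = 10 ✓
R=E56: row 10 → S = 3 ✓
R=E30: row 11 → S = 5 ✓
The only R value with inconsistent S is R=E99.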